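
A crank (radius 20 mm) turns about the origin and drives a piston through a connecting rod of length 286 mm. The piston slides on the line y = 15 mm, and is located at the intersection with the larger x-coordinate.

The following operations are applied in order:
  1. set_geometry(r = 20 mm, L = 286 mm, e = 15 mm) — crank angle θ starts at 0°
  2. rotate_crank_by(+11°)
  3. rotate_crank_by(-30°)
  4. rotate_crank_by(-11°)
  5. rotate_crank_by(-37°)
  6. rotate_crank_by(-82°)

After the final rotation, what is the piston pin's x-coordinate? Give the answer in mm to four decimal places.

set_geometry: r = 20 mm, L = 286 mm, e = 15 mm; θ ← 0°
rotate_crank_by(+11°): θ ← 0° +11° = 11°
rotate_crank_by(-30°): θ ← 11° -30° = -19°
rotate_crank_by(-11°): θ ← -19° -11° = -30°
rotate_crank_by(-37°): θ ← -30° -37° = -67°
rotate_crank_by(-82°): θ ← -67° -82° = -149°
crank pin P = (r cos θ, r sin θ) = (-17.143346, -10.300761)
h = r sin θ − e = -10.300761 − 15 = -25.300761
x = r cos θ + √(L² − h²) = -17.143346 + √(81796.0 − 640.1285) = -17.143346 + 284.878696 = 267.735350

267.7354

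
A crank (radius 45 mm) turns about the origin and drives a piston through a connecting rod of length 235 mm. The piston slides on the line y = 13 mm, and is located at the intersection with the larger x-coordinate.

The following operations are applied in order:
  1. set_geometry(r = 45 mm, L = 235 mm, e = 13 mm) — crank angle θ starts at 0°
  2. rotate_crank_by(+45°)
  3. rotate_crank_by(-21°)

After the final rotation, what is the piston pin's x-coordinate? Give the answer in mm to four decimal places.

276.0497

set_geometry: r = 45 mm, L = 235 mm, e = 13 mm; θ ← 0°
rotate_crank_by(+45°): θ ← 0° +45° = 45°
rotate_crank_by(-21°): θ ← 45° -21° = 24°
crank pin P = (r cos θ, r sin θ) = (41.109546, 18.303149)
h = r sin θ − e = 18.303149 − 13 = 5.303149
x = r cos θ + √(L² − h²) = 41.109546 + √(55225.0 − 28.1234) = 41.109546 + 234.940155 = 276.049701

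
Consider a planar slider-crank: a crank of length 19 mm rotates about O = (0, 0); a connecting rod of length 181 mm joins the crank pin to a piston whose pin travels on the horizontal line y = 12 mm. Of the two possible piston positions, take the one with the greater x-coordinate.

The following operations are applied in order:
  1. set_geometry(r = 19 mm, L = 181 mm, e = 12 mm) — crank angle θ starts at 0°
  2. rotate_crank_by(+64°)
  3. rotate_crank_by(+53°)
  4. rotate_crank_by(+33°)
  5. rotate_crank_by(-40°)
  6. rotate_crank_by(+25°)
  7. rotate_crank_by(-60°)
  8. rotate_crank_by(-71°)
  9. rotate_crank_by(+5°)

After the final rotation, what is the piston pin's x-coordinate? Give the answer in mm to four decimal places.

199.5408

set_geometry: r = 19 mm, L = 181 mm, e = 12 mm; θ ← 0°
rotate_crank_by(+64°): θ ← 0° +64° = 64°
rotate_crank_by(+53°): θ ← 64° +53° = 117°
rotate_crank_by(+33°): θ ← 117° +33° = 150°
rotate_crank_by(-40°): θ ← 150° -40° = 110°
rotate_crank_by(+25°): θ ← 110° +25° = 135°
rotate_crank_by(-60°): θ ← 135° -60° = 75°
rotate_crank_by(-71°): θ ← 75° -71° = 4°
rotate_crank_by(+5°): θ ← 4° +5° = 9°
crank pin P = (r cos θ, r sin θ) = (18.766078, 2.972255)
h = r sin θ − e = 2.972255 − 12 = -9.027745
x = r cos θ + √(L² − h²) = 18.766078 + √(32761.0 − 81.5002) = 18.766078 + 180.774721 = 199.540800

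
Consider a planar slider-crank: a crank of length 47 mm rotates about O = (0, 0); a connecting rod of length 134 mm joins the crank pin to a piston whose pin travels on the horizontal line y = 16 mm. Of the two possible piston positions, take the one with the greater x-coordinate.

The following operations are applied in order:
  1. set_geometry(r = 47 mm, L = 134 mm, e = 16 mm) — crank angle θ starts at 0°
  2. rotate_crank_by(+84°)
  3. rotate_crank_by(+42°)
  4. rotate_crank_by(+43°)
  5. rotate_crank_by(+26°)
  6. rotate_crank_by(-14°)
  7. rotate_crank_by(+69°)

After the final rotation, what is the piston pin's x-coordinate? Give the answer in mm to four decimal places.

103.6585

set_geometry: r = 47 mm, L = 134 mm, e = 16 mm; θ ← 0°
rotate_crank_by(+84°): θ ← 0° +84° = 84°
rotate_crank_by(+42°): θ ← 84° +42° = 126°
rotate_crank_by(+43°): θ ← 126° +43° = 169°
rotate_crank_by(+26°): θ ← 169° +26° = 195°
rotate_crank_by(-14°): θ ← 195° -14° = 181°
rotate_crank_by(+69°): θ ← 181° +69° = 250°
crank pin P = (r cos θ, r sin θ) = (-16.074947, -44.165553)
h = r sin θ − e = -44.165553 − 16 = -60.165553
x = r cos θ + √(L² − h²) = -16.074947 + √(17956.0 − 3619.8938) = -16.074947 + 119.733480 = 103.658533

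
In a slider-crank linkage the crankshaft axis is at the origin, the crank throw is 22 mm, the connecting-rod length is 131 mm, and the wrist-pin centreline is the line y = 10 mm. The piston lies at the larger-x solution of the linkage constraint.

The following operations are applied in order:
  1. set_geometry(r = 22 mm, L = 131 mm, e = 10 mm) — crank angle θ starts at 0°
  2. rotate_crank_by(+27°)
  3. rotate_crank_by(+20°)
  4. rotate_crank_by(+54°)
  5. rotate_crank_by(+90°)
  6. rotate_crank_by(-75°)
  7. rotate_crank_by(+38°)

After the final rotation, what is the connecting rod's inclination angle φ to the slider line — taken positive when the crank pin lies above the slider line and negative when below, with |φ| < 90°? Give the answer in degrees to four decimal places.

set_geometry: r = 22 mm, L = 131 mm, e = 10 mm; θ ← 0°
rotate_crank_by(+27°): θ ← 0° +27° = 27°
rotate_crank_by(+20°): θ ← 27° +20° = 47°
rotate_crank_by(+54°): θ ← 47° +54° = 101°
rotate_crank_by(+90°): θ ← 101° +90° = 191°
rotate_crank_by(-75°): θ ← 191° -75° = 116°
rotate_crank_by(+38°): θ ← 116° +38° = 154°
crank pin P = (r cos θ, r sin θ) = (-19.773469, 9.644165)
h = r sin θ − e = 9.644165 − 10 = -0.355835
sin φ = h / L = -0.355835 / 131 = -0.00271630
φ = arcsin(-0.00271630) = -0.155632°

-0.1556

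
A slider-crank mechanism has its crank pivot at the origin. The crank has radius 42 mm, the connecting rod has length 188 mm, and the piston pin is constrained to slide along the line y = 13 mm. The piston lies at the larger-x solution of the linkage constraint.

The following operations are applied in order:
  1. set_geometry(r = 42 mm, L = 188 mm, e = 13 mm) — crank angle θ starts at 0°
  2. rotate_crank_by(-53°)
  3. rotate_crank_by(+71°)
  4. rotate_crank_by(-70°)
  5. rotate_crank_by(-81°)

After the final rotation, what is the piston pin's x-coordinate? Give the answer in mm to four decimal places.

154.2026

set_geometry: r = 42 mm, L = 188 mm, e = 13 mm; θ ← 0°
rotate_crank_by(-53°): θ ← 0° -53° = -53°
rotate_crank_by(+71°): θ ← -53° +71° = 18°
rotate_crank_by(-70°): θ ← 18° -70° = -52°
rotate_crank_by(-81°): θ ← -52° -81° = -133°
crank pin P = (r cos θ, r sin θ) = (-28.643931, -30.716855)
h = r sin θ − e = -30.716855 − 13 = -43.716855
x = r cos θ + √(L² − h²) = -28.643931 + √(35344.0 − 1911.1635) = -28.643931 + 182.846484 = 154.202552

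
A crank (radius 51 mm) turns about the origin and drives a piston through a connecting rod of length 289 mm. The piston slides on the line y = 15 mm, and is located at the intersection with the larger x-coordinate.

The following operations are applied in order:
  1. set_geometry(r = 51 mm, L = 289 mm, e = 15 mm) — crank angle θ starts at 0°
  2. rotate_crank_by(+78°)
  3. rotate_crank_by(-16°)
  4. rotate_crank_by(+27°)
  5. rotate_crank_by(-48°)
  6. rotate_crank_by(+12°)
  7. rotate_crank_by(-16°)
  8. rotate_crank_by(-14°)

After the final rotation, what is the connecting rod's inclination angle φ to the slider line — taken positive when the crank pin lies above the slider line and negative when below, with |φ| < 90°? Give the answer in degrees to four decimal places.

0.9769

set_geometry: r = 51 mm, L = 289 mm, e = 15 mm; θ ← 0°
rotate_crank_by(+78°): θ ← 0° +78° = 78°
rotate_crank_by(-16°): θ ← 78° -16° = 62°
rotate_crank_by(+27°): θ ← 62° +27° = 89°
rotate_crank_by(-48°): θ ← 89° -48° = 41°
rotate_crank_by(+12°): θ ← 41° +12° = 53°
rotate_crank_by(-16°): θ ← 53° -16° = 37°
rotate_crank_by(-14°): θ ← 37° -14° = 23°
crank pin P = (r cos θ, r sin θ) = (46.945748, 19.927288)
h = r sin θ − e = 19.927288 − 15 = 4.927288
sin φ = h / L = 4.927288 / 289 = 0.01704944
φ = arcsin(0.01704944) = 0.976908°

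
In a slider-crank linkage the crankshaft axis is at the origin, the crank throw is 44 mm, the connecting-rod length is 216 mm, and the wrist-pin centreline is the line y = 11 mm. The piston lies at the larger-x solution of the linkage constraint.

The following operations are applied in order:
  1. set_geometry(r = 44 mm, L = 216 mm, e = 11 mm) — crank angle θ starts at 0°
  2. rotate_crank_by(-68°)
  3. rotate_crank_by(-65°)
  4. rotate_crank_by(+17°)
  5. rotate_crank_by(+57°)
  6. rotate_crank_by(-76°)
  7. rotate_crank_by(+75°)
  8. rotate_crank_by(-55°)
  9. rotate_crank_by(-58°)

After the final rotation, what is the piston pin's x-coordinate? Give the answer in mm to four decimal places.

171.7073

set_geometry: r = 44 mm, L = 216 mm, e = 11 mm; θ ← 0°
rotate_crank_by(-68°): θ ← 0° -68° = -68°
rotate_crank_by(-65°): θ ← -68° -65° = -133°
rotate_crank_by(+17°): θ ← -133° +17° = -116°
rotate_crank_by(+57°): θ ← -116° +57° = -59°
rotate_crank_by(-76°): θ ← -59° -76° = -135°
rotate_crank_by(+75°): θ ← -135° +75° = -60°
rotate_crank_by(-55°): θ ← -60° -55° = -115°
rotate_crank_by(-58°): θ ← -115° -58° = -173°
crank pin P = (r cos θ, r sin θ) = (-43.672031, -5.362251)
h = r sin θ − e = -5.362251 − 11 = -16.362251
x = r cos θ + √(L² − h²) = -43.672031 + √(46656.0 − 267.7233) = -43.672031 + 215.379379 = 171.707348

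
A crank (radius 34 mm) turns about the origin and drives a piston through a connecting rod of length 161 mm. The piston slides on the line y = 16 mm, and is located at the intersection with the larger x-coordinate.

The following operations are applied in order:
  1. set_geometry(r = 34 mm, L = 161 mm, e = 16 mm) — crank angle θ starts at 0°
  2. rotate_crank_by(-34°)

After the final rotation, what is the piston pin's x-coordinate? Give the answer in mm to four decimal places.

185.3341

set_geometry: r = 34 mm, L = 161 mm, e = 16 mm; θ ← 0°
rotate_crank_by(-34°): θ ← 0° -34° = -34°
crank pin P = (r cos θ, r sin θ) = (28.187277, -19.012559)
h = r sin θ − e = -19.012559 − 16 = -35.012559
x = r cos θ + √(L² − h²) = 28.187277 + √(25921.0 − 1225.8793) = 28.187277 + 157.146813 = 185.334090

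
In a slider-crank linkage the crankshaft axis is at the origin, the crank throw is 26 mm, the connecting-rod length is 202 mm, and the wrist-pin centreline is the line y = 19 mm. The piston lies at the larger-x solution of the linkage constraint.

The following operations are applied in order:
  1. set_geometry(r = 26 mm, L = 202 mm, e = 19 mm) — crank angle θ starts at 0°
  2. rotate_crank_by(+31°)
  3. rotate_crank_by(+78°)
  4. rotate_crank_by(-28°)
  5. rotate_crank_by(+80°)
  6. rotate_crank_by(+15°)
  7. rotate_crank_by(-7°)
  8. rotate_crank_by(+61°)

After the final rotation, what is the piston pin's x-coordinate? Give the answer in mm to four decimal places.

181.5032

set_geometry: r = 26 mm, L = 202 mm, e = 19 mm; θ ← 0°
rotate_crank_by(+31°): θ ← 0° +31° = 31°
rotate_crank_by(+78°): θ ← 31° +78° = 109°
rotate_crank_by(-28°): θ ← 109° -28° = 81°
rotate_crank_by(+80°): θ ← 81° +80° = 161°
rotate_crank_by(+15°): θ ← 161° +15° = 176°
rotate_crank_by(-7°): θ ← 176° -7° = 169°
rotate_crank_by(+61°): θ ← 169° +61° = 230°
crank pin P = (r cos θ, r sin θ) = (-16.712478, -19.917156)
h = r sin θ − e = -19.917156 − 19 = -38.917156
x = r cos θ + √(L² − h²) = -16.712478 + √(40804.0 − 1514.5450) = -16.712478 + 198.215678 = 181.503200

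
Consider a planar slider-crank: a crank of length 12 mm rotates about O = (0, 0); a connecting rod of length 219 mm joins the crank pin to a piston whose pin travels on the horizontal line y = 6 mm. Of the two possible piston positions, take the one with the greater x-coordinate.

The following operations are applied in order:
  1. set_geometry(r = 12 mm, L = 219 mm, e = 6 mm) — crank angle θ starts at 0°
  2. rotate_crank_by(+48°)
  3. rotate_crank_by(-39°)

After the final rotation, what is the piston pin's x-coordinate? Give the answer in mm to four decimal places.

set_geometry: r = 12 mm, L = 219 mm, e = 6 mm; θ ← 0°
rotate_crank_by(+48°): θ ← 0° +48° = 48°
rotate_crank_by(-39°): θ ← 48° -39° = 9°
crank pin P = (r cos θ, r sin θ) = (11.852260, 1.877214)
h = r sin θ − e = 1.877214 − 6 = -4.122786
x = r cos θ + √(L² − h²) = 11.852260 + √(47961.0 − 16.9974) = 11.852260 + 218.961190 = 230.813450

230.8134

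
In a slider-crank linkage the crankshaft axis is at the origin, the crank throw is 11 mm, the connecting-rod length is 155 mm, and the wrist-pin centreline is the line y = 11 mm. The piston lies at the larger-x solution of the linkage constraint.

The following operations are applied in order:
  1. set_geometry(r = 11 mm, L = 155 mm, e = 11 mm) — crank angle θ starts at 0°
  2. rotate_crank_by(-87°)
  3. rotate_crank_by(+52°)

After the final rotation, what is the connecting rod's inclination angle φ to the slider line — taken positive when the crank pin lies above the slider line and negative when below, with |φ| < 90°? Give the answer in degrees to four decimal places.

set_geometry: r = 11 mm, L = 155 mm, e = 11 mm; θ ← 0°
rotate_crank_by(-87°): θ ← 0° -87° = -87°
rotate_crank_by(+52°): θ ← -87° +52° = -35°
crank pin P = (r cos θ, r sin θ) = (9.010672, -6.309341)
h = r sin θ − e = -6.309341 − 11 = -17.309341
sin φ = h / L = -17.309341 / 155 = -0.11167317
φ = arcsin(-0.11167317) = -6.411775°

-6.4118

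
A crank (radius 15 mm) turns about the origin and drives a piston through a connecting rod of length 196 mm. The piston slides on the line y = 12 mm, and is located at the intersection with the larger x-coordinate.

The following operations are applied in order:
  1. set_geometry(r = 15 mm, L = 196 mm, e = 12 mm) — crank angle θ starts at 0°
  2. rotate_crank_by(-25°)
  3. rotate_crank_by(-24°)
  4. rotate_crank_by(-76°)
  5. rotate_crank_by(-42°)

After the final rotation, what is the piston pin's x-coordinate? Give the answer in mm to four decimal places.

set_geometry: r = 15 mm, L = 196 mm, e = 12 mm; θ ← 0°
rotate_crank_by(-25°): θ ← 0° -25° = -25°
rotate_crank_by(-24°): θ ← -25° -24° = -49°
rotate_crank_by(-76°): θ ← -49° -76° = -125°
rotate_crank_by(-42°): θ ← -125° -42° = -167°
crank pin P = (r cos θ, r sin θ) = (-14.615551, -3.374266)
h = r sin θ − e = -3.374266 − 12 = -15.374266
x = r cos θ + √(L² − h²) = -14.615551 + √(38416.0 − 236.3680) = -14.615551 + 195.396090 = 180.780539

180.7805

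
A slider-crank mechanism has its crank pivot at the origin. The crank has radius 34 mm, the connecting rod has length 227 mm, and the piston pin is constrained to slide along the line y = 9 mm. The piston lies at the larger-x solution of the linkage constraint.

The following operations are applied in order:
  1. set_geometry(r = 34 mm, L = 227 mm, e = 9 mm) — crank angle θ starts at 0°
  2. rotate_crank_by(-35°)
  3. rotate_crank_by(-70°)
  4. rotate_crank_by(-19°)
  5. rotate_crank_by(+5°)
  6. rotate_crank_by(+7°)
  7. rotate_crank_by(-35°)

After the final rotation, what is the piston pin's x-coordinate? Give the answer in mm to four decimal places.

set_geometry: r = 34 mm, L = 227 mm, e = 9 mm; θ ← 0°
rotate_crank_by(-35°): θ ← 0° -35° = -35°
rotate_crank_by(-70°): θ ← -35° -70° = -105°
rotate_crank_by(-19°): θ ← -105° -19° = -124°
rotate_crank_by(+5°): θ ← -124° +5° = -119°
rotate_crank_by(+7°): θ ← -119° +7° = -112°
rotate_crank_by(-35°): θ ← -112° -35° = -147°
crank pin P = (r cos θ, r sin θ) = (-28.514799, -18.517727)
h = r sin θ − e = -18.517727 − 9 = -27.517727
x = r cos θ + √(L² − h²) = -28.514799 + √(51529.0 − 757.2253) = -28.514799 + 225.325930 = 196.811131

196.8111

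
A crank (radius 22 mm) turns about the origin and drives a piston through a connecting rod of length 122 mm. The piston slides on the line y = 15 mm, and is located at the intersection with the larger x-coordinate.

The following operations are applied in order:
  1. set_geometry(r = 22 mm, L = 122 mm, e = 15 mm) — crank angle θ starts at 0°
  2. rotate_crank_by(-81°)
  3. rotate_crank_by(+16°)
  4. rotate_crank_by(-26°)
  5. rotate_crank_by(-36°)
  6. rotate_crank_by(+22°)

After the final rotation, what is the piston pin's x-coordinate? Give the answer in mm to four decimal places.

set_geometry: r = 22 mm, L = 122 mm, e = 15 mm; θ ← 0°
rotate_crank_by(-81°): θ ← 0° -81° = -81°
rotate_crank_by(+16°): θ ← -81° +16° = -65°
rotate_crank_by(-26°): θ ← -65° -26° = -91°
rotate_crank_by(-36°): θ ← -91° -36° = -127°
rotate_crank_by(+22°): θ ← -127° +22° = -105°
crank pin P = (r cos θ, r sin θ) = (-5.694019, -21.250368)
h = r sin θ − e = -21.250368 − 15 = -36.250368
x = r cos θ + √(L² − h²) = -5.694019 + √(14884.0 − 1314.0892) = -5.694019 + 116.489960 = 110.795941

110.7959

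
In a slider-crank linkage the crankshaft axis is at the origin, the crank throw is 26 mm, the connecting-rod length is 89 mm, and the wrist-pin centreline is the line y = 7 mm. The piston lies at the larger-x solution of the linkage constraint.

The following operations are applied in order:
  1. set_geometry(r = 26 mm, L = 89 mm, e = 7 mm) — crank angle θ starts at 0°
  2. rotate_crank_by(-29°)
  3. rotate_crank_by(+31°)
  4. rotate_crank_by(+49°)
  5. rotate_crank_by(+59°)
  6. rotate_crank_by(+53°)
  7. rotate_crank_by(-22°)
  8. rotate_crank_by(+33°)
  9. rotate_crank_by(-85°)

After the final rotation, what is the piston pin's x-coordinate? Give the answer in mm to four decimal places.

set_geometry: r = 26 mm, L = 89 mm, e = 7 mm; θ ← 0°
rotate_crank_by(-29°): θ ← 0° -29° = -29°
rotate_crank_by(+31°): θ ← -29° +31° = 2°
rotate_crank_by(+49°): θ ← 2° +49° = 51°
rotate_crank_by(+59°): θ ← 51° +59° = 110°
rotate_crank_by(+53°): θ ← 110° +53° = 163°
rotate_crank_by(-22°): θ ← 163° -22° = 141°
rotate_crank_by(+33°): θ ← 141° +33° = 174°
rotate_crank_by(-85°): θ ← 174° -85° = 89°
crank pin P = (r cos θ, r sin θ) = (0.453763, 25.996040)
h = r sin θ − e = 25.996040 − 7 = 18.996040
x = r cos θ + √(L² − h²) = 0.453763 + √(7921.0 − 360.8495) = 0.453763 + 86.949126 = 87.402888

87.4029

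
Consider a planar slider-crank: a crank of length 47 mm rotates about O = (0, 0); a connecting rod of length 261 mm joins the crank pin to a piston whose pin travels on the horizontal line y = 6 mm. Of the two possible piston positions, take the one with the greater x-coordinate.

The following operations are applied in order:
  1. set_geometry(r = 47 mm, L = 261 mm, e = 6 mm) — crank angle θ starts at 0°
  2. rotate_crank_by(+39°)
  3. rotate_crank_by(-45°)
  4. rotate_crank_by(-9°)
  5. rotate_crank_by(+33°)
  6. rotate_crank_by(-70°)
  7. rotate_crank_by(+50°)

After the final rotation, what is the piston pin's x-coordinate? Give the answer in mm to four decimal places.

307.8595

set_geometry: r = 47 mm, L = 261 mm, e = 6 mm; θ ← 0°
rotate_crank_by(+39°): θ ← 0° +39° = 39°
rotate_crank_by(-45°): θ ← 39° -45° = -6°
rotate_crank_by(-9°): θ ← -6° -9° = -15°
rotate_crank_by(+33°): θ ← -15° +33° = 18°
rotate_crank_by(-70°): θ ← 18° -70° = -52°
rotate_crank_by(+50°): θ ← -52° +50° = -2°
crank pin P = (r cos θ, r sin θ) = (46.971369, -1.640276)
h = r sin θ − e = -1.640276 − 6 = -7.640276
x = r cos θ + √(L² − h²) = 46.971369 + √(68121.0 − 58.3738) = 46.971369 + 260.888149 = 307.859518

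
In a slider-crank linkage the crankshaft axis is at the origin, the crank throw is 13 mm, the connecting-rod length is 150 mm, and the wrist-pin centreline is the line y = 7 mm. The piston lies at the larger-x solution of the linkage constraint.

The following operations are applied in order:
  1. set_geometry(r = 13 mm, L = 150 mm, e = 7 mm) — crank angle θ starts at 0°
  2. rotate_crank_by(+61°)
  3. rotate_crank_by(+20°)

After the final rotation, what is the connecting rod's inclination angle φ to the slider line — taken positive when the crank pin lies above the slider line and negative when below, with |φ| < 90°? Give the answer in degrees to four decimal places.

2.2313

set_geometry: r = 13 mm, L = 150 mm, e = 7 mm; θ ← 0°
rotate_crank_by(+61°): θ ← 0° +61° = 61°
rotate_crank_by(+20°): θ ← 61° +20° = 81°
crank pin P = (r cos θ, r sin θ) = (2.033648, 12.839948)
h = r sin θ − e = 12.839948 − 7 = 5.839948
sin φ = h / L = 5.839948 / 150 = 0.03893299
φ = arcsin(0.03893299) = 2.231260°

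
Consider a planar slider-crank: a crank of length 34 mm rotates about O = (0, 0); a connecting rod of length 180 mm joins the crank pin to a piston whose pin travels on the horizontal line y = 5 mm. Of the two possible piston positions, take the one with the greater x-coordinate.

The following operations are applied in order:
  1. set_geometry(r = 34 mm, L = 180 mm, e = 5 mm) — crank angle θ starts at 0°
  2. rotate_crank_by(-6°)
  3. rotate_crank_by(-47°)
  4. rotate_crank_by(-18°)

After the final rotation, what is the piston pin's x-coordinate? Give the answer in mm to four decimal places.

set_geometry: r = 34 mm, L = 180 mm, e = 5 mm; θ ← 0°
rotate_crank_by(-6°): θ ← 0° -6° = -6°
rotate_crank_by(-47°): θ ← -6° -47° = -53°
rotate_crank_by(-18°): θ ← -53° -18° = -71°
crank pin P = (r cos θ, r sin θ) = (11.069317, -32.147632)
h = r sin θ − e = -32.147632 − 5 = -37.147632
x = r cos θ + √(L² − h²) = 11.069317 + √(32400.0 − 1379.9465) = 11.069317 + 176.125107 = 187.194425

187.1944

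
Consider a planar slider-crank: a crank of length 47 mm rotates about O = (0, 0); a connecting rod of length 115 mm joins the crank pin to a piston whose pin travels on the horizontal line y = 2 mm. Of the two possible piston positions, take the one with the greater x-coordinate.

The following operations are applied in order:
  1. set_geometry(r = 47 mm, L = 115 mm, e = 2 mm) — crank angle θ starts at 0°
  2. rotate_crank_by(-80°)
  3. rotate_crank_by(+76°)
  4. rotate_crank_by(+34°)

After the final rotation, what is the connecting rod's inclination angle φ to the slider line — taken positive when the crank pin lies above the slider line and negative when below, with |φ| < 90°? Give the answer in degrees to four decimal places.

set_geometry: r = 47 mm, L = 115 mm, e = 2 mm; θ ← 0°
rotate_crank_by(-80°): θ ← 0° -80° = -80°
rotate_crank_by(+76°): θ ← -80° +76° = -4°
rotate_crank_by(+34°): θ ← -4° +34° = 30°
crank pin P = (r cos θ, r sin θ) = (40.703194, 23.500000)
h = r sin θ − e = 23.500000 − 2 = 21.500000
sin φ = h / L = 21.500000 / 115 = 0.18695652
φ = arcsin(0.18695652) = 10.775223°

10.7752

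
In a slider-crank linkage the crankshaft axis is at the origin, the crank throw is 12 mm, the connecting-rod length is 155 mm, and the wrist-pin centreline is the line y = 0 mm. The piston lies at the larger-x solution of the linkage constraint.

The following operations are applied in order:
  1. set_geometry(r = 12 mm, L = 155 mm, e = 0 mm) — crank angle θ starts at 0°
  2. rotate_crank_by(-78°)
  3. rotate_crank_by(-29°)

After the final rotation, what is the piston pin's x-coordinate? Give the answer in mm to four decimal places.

set_geometry: r = 12 mm, L = 155 mm, e = 0 mm; θ ← 0°
rotate_crank_by(-78°): θ ← 0° -78° = -78°
rotate_crank_by(-29°): θ ← -78° -29° = -107°
crank pin P = (r cos θ, r sin θ) = (-3.508460, -11.475657)
h = r sin θ − e = -11.475657 − 0 = -11.475657
x = r cos θ + √(L² − h²) = -3.508460 + √(24025.0 − 131.6907) = -3.508460 + 154.574608 = 151.066147

151.0661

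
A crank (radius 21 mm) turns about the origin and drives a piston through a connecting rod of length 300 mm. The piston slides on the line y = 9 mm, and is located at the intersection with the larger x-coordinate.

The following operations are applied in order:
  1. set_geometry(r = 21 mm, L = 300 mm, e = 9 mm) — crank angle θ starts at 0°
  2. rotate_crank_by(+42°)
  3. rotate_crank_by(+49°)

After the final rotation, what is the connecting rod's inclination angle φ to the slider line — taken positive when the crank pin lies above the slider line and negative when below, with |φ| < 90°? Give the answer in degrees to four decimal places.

set_geometry: r = 21 mm, L = 300 mm, e = 9 mm; θ ← 0°
rotate_crank_by(+42°): θ ← 0° +42° = 42°
rotate_crank_by(+49°): θ ← 42° +49° = 91°
crank pin P = (r cos θ, r sin θ) = (-0.366501, 20.996802)
h = r sin θ − e = 20.996802 − 9 = 11.996802
sin φ = h / L = 11.996802 / 300 = 0.03998934
φ = arcsin(0.03998934) = 2.291831°

2.2918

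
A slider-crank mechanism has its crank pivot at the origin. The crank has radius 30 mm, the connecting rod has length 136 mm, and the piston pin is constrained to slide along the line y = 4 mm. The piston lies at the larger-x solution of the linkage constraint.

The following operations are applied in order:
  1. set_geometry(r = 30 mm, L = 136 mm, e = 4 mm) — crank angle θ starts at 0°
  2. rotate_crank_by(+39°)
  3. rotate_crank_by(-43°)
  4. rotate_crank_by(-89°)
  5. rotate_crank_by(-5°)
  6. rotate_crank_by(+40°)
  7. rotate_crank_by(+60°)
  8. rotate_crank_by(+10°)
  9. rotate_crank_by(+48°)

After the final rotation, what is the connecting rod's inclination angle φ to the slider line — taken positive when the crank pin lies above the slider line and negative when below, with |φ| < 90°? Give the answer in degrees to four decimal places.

9.3011

set_geometry: r = 30 mm, L = 136 mm, e = 4 mm; θ ← 0°
rotate_crank_by(+39°): θ ← 0° +39° = 39°
rotate_crank_by(-43°): θ ← 39° -43° = -4°
rotate_crank_by(-89°): θ ← -4° -89° = -93°
rotate_crank_by(-5°): θ ← -93° -5° = -98°
rotate_crank_by(+40°): θ ← -98° +40° = -58°
rotate_crank_by(+60°): θ ← -58° +60° = 2°
rotate_crank_by(+10°): θ ← 2° +10° = 12°
rotate_crank_by(+48°): θ ← 12° +48° = 60°
crank pin P = (r cos θ, r sin θ) = (15.000000, 25.980762)
h = r sin θ − e = 25.980762 − 4 = 21.980762
sin φ = h / L = 21.980762 / 136 = 0.16162325
φ = arcsin(0.16162325) = 9.301128°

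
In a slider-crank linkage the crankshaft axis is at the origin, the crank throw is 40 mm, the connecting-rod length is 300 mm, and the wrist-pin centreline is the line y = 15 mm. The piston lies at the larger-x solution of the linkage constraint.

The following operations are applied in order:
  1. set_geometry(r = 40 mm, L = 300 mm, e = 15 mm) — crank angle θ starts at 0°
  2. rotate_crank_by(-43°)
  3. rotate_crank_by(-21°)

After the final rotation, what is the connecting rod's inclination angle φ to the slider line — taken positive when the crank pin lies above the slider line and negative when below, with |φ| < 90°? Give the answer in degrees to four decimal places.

set_geometry: r = 40 mm, L = 300 mm, e = 15 mm; θ ← 0°
rotate_crank_by(-43°): θ ← 0° -43° = -43°
rotate_crank_by(-21°): θ ← -43° -21° = -64°
crank pin P = (r cos θ, r sin θ) = (17.534846, -35.951762)
h = r sin θ − e = -35.951762 − 15 = -50.951762
sin φ = h / L = -50.951762 / 300 = -0.16983921
φ = arcsin(-0.16983921) = -9.778470°

-9.7785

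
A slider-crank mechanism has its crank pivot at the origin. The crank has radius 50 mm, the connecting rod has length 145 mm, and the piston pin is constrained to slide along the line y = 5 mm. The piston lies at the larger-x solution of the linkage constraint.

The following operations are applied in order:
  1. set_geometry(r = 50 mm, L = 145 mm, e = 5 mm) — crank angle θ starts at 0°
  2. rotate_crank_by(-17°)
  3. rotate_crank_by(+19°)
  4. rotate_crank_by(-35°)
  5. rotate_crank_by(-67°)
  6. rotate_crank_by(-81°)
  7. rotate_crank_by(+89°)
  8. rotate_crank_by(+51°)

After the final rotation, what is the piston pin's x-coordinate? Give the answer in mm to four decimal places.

177.7210

set_geometry: r = 50 mm, L = 145 mm, e = 5 mm; θ ← 0°
rotate_crank_by(-17°): θ ← 0° -17° = -17°
rotate_crank_by(+19°): θ ← -17° +19° = 2°
rotate_crank_by(-35°): θ ← 2° -35° = -33°
rotate_crank_by(-67°): θ ← -33° -67° = -100°
rotate_crank_by(-81°): θ ← -100° -81° = -181°
rotate_crank_by(+89°): θ ← -181° +89° = -92°
rotate_crank_by(+51°): θ ← -92° +51° = -41°
crank pin P = (r cos θ, r sin θ) = (37.735479, -32.802951)
h = r sin θ − e = -32.802951 − 5 = -37.802951
x = r cos θ + √(L² − h²) = 37.735479 + √(21025.0 − 1429.0631) = 37.735479 + 139.985488 = 177.720967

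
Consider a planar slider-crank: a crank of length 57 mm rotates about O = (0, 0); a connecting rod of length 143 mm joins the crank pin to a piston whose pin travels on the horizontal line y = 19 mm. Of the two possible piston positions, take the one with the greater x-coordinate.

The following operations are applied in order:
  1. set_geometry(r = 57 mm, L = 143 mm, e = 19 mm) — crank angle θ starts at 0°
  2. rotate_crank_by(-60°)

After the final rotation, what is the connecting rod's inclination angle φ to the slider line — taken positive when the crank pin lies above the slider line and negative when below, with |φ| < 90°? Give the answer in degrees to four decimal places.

-28.5592

set_geometry: r = 57 mm, L = 143 mm, e = 19 mm; θ ← 0°
rotate_crank_by(-60°): θ ← 0° -60° = -60°
crank pin P = (r cos θ, r sin θ) = (28.500000, -49.363448)
h = r sin θ − e = -49.363448 − 19 = -68.363448
sin φ = h / L = -68.363448 / 143 = -0.47806607
φ = arcsin(-0.47806607) = -28.559170°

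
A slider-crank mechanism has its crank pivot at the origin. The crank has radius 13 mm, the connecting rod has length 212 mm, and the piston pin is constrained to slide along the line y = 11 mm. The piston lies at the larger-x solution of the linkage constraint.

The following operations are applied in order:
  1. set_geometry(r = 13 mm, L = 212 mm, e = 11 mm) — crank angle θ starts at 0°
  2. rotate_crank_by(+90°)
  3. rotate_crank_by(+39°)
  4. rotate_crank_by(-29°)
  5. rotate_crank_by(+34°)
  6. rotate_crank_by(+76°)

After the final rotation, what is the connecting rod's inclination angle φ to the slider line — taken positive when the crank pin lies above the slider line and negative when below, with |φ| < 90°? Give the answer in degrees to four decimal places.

-4.7350

set_geometry: r = 13 mm, L = 212 mm, e = 11 mm; θ ← 0°
rotate_crank_by(+90°): θ ← 0° +90° = 90°
rotate_crank_by(+39°): θ ← 90° +39° = 129°
rotate_crank_by(-29°): θ ← 129° -29° = 100°
rotate_crank_by(+34°): θ ← 100° +34° = 134°
rotate_crank_by(+76°): θ ← 134° +76° = 210°
crank pin P = (r cos θ, r sin θ) = (-11.258330, -6.500000)
h = r sin θ − e = -6.500000 − 11 = -17.500000
sin φ = h / L = -17.500000 / 212 = -0.08254717
φ = arcsin(-0.08254717) = -4.734992°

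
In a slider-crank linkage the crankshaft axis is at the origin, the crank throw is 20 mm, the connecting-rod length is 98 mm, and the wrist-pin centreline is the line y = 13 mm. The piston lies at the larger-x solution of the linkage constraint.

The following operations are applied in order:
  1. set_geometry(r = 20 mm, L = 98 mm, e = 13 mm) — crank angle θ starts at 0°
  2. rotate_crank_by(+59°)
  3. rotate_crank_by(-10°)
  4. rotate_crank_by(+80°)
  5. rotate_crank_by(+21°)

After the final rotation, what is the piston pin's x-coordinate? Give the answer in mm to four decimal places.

80.6336

set_geometry: r = 20 mm, L = 98 mm, e = 13 mm; θ ← 0°
rotate_crank_by(+59°): θ ← 0° +59° = 59°
rotate_crank_by(-10°): θ ← 59° -10° = 49°
rotate_crank_by(+80°): θ ← 49° +80° = 129°
rotate_crank_by(+21°): θ ← 129° +21° = 150°
crank pin P = (r cos θ, r sin θ) = (-17.320508, 10.000000)
h = r sin θ − e = 10.000000 − 13 = -3.000000
x = r cos θ + √(L² − h²) = -17.320508 + √(9604.0 − 9.0000) = -17.320508 + 97.954071 = 80.633563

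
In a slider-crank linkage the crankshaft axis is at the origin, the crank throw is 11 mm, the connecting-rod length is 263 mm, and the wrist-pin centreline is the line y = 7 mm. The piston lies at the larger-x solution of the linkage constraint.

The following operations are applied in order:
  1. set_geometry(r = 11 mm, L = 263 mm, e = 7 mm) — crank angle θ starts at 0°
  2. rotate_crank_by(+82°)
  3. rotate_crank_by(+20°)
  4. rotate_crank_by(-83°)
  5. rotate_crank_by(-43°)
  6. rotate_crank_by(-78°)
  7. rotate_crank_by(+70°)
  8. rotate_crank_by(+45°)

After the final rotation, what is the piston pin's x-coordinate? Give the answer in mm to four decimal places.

set_geometry: r = 11 mm, L = 263 mm, e = 7 mm; θ ← 0°
rotate_crank_by(+82°): θ ← 0° +82° = 82°
rotate_crank_by(+20°): θ ← 82° +20° = 102°
rotate_crank_by(-83°): θ ← 102° -83° = 19°
rotate_crank_by(-43°): θ ← 19° -43° = -24°
rotate_crank_by(-78°): θ ← -24° -78° = -102°
rotate_crank_by(+70°): θ ← -102° +70° = -32°
rotate_crank_by(+45°): θ ← -32° +45° = 13°
crank pin P = (r cos θ, r sin θ) = (10.718071, 2.474462)
h = r sin θ − e = 2.474462 − 7 = -4.525538
x = r cos θ + √(L² − h²) = 10.718071 + √(69169.0 − 20.4805) = 10.718071 + 262.961061 = 273.679132

273.6791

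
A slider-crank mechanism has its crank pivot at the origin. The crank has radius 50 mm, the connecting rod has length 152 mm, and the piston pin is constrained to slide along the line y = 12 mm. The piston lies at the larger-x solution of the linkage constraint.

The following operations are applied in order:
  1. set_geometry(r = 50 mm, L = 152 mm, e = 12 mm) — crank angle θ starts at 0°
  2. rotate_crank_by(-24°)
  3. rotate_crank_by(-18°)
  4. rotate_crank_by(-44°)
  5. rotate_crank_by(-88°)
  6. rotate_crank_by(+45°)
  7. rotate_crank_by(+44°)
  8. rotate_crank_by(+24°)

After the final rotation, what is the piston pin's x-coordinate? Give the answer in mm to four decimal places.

set_geometry: r = 50 mm, L = 152 mm, e = 12 mm; θ ← 0°
rotate_crank_by(-24°): θ ← 0° -24° = -24°
rotate_crank_by(-18°): θ ← -24° -18° = -42°
rotate_crank_by(-44°): θ ← -42° -44° = -86°
rotate_crank_by(-88°): θ ← -86° -88° = -174°
rotate_crank_by(+45°): θ ← -174° +45° = -129°
rotate_crank_by(+44°): θ ← -129° +44° = -85°
rotate_crank_by(+24°): θ ← -85° +24° = -61°
crank pin P = (r cos θ, r sin θ) = (24.240481, -43.730985)
h = r sin θ − e = -43.730985 − 12 = -55.730985
x = r cos θ + √(L² − h²) = 24.240481 + √(23104.0 − 3105.9427) = 24.240481 + 141.414487 = 165.654968

165.6550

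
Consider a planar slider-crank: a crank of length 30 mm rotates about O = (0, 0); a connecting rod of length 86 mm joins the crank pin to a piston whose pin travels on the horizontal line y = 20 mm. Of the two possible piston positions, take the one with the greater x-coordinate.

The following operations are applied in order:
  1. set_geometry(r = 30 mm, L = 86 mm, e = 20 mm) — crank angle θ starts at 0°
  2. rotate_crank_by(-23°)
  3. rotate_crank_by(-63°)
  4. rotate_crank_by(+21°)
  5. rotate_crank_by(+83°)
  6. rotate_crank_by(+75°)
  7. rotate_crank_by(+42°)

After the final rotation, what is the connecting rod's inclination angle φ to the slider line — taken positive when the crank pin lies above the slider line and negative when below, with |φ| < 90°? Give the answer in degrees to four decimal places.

set_geometry: r = 30 mm, L = 86 mm, e = 20 mm; θ ← 0°
rotate_crank_by(-23°): θ ← 0° -23° = -23°
rotate_crank_by(-63°): θ ← -23° -63° = -86°
rotate_crank_by(+21°): θ ← -86° +21° = -65°
rotate_crank_by(+83°): θ ← -65° +83° = 18°
rotate_crank_by(+75°): θ ← 18° +75° = 93°
rotate_crank_by(+42°): θ ← 93° +42° = 135°
crank pin P = (r cos θ, r sin θ) = (-21.213203, 21.213203)
h = r sin θ − e = 21.213203 − 20 = 1.213203
sin φ = h / L = 1.213203 / 86 = 0.01410702
φ = arcsin(0.01410702) = 0.808299°

0.8083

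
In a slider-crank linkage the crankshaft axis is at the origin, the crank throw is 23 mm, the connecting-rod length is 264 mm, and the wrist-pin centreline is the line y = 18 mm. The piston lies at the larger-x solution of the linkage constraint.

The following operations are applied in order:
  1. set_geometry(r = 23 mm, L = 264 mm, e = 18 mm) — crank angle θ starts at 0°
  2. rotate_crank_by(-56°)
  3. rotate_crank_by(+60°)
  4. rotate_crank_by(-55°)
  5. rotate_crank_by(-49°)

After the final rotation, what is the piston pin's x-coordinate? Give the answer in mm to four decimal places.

256.8576

set_geometry: r = 23 mm, L = 264 mm, e = 18 mm; θ ← 0°
rotate_crank_by(-56°): θ ← 0° -56° = -56°
rotate_crank_by(+60°): θ ← -56° +60° = 4°
rotate_crank_by(-55°): θ ← 4° -55° = -51°
rotate_crank_by(-49°): θ ← -51° -49° = -100°
crank pin P = (r cos θ, r sin θ) = (-3.993908, -22.650578)
h = r sin θ − e = -22.650578 − 18 = -40.650578
x = r cos θ + √(L² − h²) = -3.993908 + √(69696.0 − 1652.4695) = -3.993908 + 260.851549 = 256.857641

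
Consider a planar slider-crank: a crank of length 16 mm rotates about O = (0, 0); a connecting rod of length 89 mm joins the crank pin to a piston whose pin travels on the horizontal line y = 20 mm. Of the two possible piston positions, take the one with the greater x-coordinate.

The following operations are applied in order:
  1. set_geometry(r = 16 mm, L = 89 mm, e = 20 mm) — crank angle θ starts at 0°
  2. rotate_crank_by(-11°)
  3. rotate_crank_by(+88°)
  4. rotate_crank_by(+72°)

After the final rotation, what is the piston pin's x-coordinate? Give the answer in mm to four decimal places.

74.5050

set_geometry: r = 16 mm, L = 89 mm, e = 20 mm; θ ← 0°
rotate_crank_by(-11°): θ ← 0° -11° = -11°
rotate_crank_by(+88°): θ ← -11° +88° = 77°
rotate_crank_by(+72°): θ ← 77° +72° = 149°
crank pin P = (r cos θ, r sin θ) = (-13.714677, 8.240609)
h = r sin θ − e = 8.240609 − 20 = -11.759391
x = r cos θ + √(L² − h²) = -13.714677 + √(7921.0 − 138.2833) = -13.714677 + 88.219707 = 74.505030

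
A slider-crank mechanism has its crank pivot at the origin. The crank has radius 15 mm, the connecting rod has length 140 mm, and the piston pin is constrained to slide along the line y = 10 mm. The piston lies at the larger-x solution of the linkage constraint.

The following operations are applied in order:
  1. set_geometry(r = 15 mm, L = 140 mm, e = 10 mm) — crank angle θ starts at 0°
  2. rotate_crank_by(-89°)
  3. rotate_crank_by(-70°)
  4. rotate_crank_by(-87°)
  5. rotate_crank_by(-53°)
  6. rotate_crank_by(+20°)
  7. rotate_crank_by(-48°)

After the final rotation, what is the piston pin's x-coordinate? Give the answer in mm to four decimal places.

152.5681

set_geometry: r = 15 mm, L = 140 mm, e = 10 mm; θ ← 0°
rotate_crank_by(-89°): θ ← 0° -89° = -89°
rotate_crank_by(-70°): θ ← -89° -70° = -159°
rotate_crank_by(-87°): θ ← -159° -87° = -246°
rotate_crank_by(-53°): θ ← -246° -53° = -299°
rotate_crank_by(+20°): θ ← -299° +20° = -279°
rotate_crank_by(-48°): θ ← -279° -48° = -327°
crank pin P = (r cos θ, r sin θ) = (12.580059, 8.169586)
h = r sin θ − e = 8.169586 − 10 = -1.830414
x = r cos θ + √(L² − h²) = 12.580059 + √(19600.0 − 3.3504) = 12.580059 + 139.988034 = 152.568092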